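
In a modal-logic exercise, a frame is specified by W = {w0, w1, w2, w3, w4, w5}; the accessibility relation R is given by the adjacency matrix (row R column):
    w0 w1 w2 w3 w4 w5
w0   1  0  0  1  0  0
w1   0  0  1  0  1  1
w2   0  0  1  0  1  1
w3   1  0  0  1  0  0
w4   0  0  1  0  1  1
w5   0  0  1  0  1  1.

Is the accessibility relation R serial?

Serial: yes — every world has a successor (e.g. w0 R w0).

Yes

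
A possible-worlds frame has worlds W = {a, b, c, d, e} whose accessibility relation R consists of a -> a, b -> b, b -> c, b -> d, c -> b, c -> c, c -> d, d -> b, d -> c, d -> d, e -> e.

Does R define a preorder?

Reflexive: yes — every world is R-related to itself.
Transitive: yes — every two-step R-path is closed by a direct edge.
So R is a preorder.

Yes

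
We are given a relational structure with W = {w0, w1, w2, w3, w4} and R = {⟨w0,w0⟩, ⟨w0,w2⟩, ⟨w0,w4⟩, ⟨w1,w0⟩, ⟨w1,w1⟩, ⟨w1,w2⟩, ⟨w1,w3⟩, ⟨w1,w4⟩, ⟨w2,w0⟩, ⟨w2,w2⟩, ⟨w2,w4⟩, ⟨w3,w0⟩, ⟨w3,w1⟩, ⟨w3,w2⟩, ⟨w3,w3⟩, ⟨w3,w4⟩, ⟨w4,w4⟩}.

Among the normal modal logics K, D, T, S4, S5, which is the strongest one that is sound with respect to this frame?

Serial (axiom D): yes — every world has a successor (e.g. w0 R w0).
Reflexive (axiom T): yes — every world is R-related to itself.
Transitive (axiom 4): yes — every two-step R-path is closed by a direct edge.
Euclidean (axiom 5): no — w0 R w4 and w0 R w2, but not w4 R w2.
So F validates K, D, T, S4; S5 would additionally require R to be Euclidean. The strongest is S4.

S4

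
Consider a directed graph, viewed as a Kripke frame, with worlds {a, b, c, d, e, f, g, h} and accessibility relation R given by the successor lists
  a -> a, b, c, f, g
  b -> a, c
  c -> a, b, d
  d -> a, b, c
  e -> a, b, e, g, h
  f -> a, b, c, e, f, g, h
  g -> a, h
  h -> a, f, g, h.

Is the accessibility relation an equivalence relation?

Reflexive: no — b is not related to itself.
Symmetric: no — d R a but not a R d.
Transitive: no — a R c and c R d, but not a R d.
So R is not an equivalence relation.

No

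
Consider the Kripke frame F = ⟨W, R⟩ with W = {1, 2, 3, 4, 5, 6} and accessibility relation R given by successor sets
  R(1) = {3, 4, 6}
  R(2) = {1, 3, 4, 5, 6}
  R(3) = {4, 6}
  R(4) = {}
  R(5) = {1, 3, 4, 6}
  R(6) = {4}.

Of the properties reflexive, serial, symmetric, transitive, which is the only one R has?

transitive

Reflexive: no — 1 is not related to itself.
Serial: no — 4 has no R-successor.
Symmetric: no — 1 R 3 but not 3 R 1.
Transitive: yes — every two-step R-path is closed by a direct edge.
Only transitive holds.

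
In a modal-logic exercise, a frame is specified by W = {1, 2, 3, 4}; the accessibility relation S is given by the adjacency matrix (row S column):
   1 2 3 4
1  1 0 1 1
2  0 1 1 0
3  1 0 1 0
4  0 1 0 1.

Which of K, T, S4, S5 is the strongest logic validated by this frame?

T

Reflexive (axiom T): yes — every world is S-related to itself.
Transitive (axiom 4): no — 1 S 4 and 4 S 2, but not 1 S 2.
Euclidean (axiom 5): no — 1 S 3 and 1 S 4, but not 3 S 4.
So F validates K, T; S4 would additionally require S to be transitive. The strongest is T.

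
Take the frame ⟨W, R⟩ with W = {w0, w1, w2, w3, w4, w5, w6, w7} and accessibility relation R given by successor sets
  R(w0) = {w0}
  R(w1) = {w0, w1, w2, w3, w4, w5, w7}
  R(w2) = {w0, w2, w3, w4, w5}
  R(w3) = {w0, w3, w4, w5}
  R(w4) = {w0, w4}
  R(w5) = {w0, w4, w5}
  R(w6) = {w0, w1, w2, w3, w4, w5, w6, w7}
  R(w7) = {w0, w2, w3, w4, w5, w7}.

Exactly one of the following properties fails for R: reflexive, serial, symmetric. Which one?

symmetric

Reflexive: yes — every world is R-related to itself.
Serial: yes — every world has a successor (e.g. w0 R w0).
Symmetric: no — w1 R w0 but not w0 R w1.
Only symmetric fails.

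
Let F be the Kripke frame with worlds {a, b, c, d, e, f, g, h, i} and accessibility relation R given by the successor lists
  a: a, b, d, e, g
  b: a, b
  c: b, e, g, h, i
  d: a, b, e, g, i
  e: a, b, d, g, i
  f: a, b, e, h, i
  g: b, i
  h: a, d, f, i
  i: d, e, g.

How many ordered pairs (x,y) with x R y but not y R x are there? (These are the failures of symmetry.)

Enumerating: (a,g), (c,b), (c,e), (c,g), (c,h), (c,i), (d,b), (d,g), (e,b), (e,g), (f,a), (f,b), (f,e), (f,i), (g,b), (h,a), (h,d), (h,i).

18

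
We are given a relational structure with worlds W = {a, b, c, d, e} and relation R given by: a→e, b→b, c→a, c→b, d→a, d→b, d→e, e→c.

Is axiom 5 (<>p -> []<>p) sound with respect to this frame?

The schema 5 characterises exactly the Euclidean frames.
Euclidean: no — c R a and c R b, but not a R b.

No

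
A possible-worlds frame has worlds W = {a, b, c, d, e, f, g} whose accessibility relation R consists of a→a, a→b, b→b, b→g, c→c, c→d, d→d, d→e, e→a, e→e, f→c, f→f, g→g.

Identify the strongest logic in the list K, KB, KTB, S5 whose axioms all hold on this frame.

Symmetric (axiom B): no — a R b but not b R a.
Reflexive (axiom T): yes — every world is R-related to itself.
Euclidean (axiom 5): no — a R b and a R a, but not b R a.
So F validates K; KB would additionally require R to be symmetric. The strongest is K.

K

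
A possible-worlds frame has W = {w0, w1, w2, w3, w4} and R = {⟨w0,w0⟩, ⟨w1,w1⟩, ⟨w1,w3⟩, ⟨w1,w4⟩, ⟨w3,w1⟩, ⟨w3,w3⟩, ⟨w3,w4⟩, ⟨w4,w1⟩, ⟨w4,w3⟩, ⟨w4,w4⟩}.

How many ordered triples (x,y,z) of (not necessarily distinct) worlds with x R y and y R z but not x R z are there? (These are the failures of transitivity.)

0

R is transitive; there are no such tuples.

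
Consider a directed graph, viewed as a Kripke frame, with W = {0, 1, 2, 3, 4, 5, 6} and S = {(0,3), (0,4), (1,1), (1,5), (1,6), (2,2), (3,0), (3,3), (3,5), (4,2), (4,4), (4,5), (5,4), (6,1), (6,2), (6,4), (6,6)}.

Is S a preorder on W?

Reflexive: no — 0 is not related to itself.
Transitive: no — 0 S 3 and 3 S 5, but not 0 S 5.
So S is not a preorder.

No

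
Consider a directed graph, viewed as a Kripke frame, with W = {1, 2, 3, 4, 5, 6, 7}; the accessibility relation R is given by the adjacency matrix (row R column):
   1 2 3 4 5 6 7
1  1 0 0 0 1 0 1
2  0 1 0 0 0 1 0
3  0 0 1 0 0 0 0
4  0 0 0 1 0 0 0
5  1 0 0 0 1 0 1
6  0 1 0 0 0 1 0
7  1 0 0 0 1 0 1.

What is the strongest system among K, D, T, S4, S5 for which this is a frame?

Serial (axiom D): yes — every world has a successor (e.g. 1 R 1).
Reflexive (axiom T): yes — every world is R-related to itself.
Transitive (axiom 4): yes — every two-step R-path is closed by a direct edge.
Euclidean (axiom 5): yes — any two successors of a common world are R-related.
So F validates K, D, T, S4, S5. The strongest is S5.

S5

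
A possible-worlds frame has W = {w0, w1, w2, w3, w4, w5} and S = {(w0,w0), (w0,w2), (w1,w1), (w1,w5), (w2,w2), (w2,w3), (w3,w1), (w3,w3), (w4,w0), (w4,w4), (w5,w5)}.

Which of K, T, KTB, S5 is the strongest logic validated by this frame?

T

Reflexive (axiom T): yes — every world is S-related to itself.
Symmetric (axiom B): no — w0 S w2 but not w2 S w0.
Euclidean (axiom 5): no — w0 S w2 and w0 S w0, but not w2 S w0.
So F validates K, T; KTB would additionally require S to be symmetric. The strongest is T.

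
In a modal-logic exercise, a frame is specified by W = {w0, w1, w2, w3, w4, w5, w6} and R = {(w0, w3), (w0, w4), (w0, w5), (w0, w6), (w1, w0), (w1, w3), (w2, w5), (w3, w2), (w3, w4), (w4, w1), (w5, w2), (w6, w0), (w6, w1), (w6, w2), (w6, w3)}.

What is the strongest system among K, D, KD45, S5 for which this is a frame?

D

Serial (axiom D): yes — every world has a successor (e.g. w0 R w3).
Euclidean (axiom 5): no — w0 R w3 and w0 R w5, but not w3 R w5.
Transitive (axiom 4): no — w0 R w3 and w3 R w2, but not w0 R w2.
Reflexive (axiom T): no — w0 is not related to itself.
So F validates K, D; KD45 would additionally require R to be Euclidean and transitive. The strongest is D.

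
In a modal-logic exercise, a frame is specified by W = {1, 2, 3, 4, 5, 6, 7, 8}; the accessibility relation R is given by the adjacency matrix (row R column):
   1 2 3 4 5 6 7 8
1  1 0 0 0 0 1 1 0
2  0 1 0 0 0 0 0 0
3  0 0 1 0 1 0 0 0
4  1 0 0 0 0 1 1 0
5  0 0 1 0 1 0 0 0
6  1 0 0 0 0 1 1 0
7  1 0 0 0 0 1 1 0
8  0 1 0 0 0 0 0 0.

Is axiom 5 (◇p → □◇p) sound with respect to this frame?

Axiom 5 corresponds to the accessibility relation being Euclidean.
Euclidean: yes — any two successors of a common world are R-related.

Yes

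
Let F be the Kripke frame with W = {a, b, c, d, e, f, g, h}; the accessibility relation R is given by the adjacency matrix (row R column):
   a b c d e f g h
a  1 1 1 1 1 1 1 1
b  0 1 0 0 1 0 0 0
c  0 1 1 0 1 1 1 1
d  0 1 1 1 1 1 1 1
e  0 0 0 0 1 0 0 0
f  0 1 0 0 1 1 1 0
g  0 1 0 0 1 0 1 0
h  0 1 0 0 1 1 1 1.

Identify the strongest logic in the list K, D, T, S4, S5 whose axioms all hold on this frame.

Serial (axiom D): yes — every world has a successor (e.g. a R a).
Reflexive (axiom T): yes — every world is R-related to itself.
Transitive (axiom 4): yes — every two-step R-path is closed by a direct edge.
Euclidean (axiom 5): no — a R b and a R c, but not b R c.
So F validates K, D, T, S4; S5 would additionally require R to be Euclidean. The strongest is S4.

S4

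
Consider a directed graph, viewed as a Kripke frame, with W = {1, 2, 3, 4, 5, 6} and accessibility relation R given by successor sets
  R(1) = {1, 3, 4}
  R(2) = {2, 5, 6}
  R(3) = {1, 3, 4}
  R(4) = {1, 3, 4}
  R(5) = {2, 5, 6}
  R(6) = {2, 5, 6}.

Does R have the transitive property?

Yes

Transitive: yes — every two-step R-path is closed by a direct edge.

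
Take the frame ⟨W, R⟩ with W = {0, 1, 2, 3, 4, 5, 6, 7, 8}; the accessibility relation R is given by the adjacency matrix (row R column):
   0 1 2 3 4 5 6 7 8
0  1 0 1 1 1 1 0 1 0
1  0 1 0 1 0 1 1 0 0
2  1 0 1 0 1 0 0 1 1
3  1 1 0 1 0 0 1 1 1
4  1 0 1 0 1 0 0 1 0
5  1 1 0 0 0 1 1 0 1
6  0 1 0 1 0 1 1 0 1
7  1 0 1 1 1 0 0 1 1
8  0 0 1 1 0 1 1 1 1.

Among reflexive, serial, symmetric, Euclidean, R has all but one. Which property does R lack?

Euclidean

Reflexive: yes — every world is R-related to itself.
Serial: yes — every world has a successor (e.g. 0 R 0).
Symmetric: yes — every pair in R has its reverse in R.
Euclidean: no — 0 R 2 and 0 R 3, but not 2 R 3.
Only Euclidean fails.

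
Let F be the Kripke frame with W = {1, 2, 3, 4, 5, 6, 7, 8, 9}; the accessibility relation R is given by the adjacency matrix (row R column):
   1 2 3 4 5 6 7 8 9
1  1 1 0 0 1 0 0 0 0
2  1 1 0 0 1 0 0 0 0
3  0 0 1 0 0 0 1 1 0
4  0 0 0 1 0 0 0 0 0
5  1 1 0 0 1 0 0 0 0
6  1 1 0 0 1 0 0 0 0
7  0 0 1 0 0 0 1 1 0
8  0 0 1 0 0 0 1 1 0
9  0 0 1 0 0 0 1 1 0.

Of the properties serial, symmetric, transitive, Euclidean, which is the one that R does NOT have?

Serial: yes — every world has a successor (e.g. 1 R 1).
Symmetric: no — 6 R 1 but not 1 R 6.
Transitive: yes — every two-step R-path is closed by a direct edge.
Euclidean: yes — any two successors of a common world are R-related.
Only symmetric fails.

symmetric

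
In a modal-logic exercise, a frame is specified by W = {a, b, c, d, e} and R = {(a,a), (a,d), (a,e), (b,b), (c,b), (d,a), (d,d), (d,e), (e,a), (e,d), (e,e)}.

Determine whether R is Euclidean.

Yes

Euclidean: yes — any two successors of a common world are R-related.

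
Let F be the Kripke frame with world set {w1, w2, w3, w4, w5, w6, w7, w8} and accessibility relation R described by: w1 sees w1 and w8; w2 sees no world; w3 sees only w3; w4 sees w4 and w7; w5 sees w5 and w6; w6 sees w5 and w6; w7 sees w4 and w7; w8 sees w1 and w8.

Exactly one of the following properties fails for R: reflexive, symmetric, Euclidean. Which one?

Reflexive: no — w2 is not related to itself.
Symmetric: yes — every pair in R has its reverse in R.
Euclidean: yes — any two successors of a common world are R-related.
Only reflexive fails.

reflexive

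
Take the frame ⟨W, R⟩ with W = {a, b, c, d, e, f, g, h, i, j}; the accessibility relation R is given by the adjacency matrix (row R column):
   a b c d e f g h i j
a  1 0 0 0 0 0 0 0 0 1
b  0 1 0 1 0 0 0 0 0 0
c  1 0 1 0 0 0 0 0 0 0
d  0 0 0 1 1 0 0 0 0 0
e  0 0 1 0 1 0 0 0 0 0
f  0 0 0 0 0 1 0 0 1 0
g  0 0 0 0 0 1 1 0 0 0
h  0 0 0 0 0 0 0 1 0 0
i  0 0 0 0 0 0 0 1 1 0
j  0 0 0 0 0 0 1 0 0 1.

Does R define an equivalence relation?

Reflexive: yes — every world is R-related to itself.
Symmetric: no — a R j but not j R a.
Transitive: no — a R j and j R g, but not a R g.
So R is not an equivalence relation.

No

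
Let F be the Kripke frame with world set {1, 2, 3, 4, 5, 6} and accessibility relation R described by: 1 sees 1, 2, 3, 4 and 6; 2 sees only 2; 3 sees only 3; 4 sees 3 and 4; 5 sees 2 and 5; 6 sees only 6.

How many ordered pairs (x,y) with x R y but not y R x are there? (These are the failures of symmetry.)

Enumerating: (1,2), (1,3), (1,4), (1,6), (4,3), (5,2).

6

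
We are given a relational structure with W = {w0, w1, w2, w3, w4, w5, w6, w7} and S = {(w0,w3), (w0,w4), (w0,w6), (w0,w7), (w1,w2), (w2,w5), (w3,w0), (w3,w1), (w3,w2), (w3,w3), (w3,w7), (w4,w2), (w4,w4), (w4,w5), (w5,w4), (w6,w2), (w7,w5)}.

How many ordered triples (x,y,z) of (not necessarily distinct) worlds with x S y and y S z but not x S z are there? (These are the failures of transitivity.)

Enumerating: (w0,w3,w0), (w0,w3,w1), (w0,w3,w2), (w0,w4,w2), (w0,w4,w5), (w0,w6,w2), (w0,w7,w5), (w1,w2,w5), (w2,w5,w4), (w3,w0,w4), (w3,w0,w6), (w3,w2,w5), (w3,w7,w5), (w5,w4,w2), (w5,w4,w5), (w6,w2,w5), (w7,w5,w4).

17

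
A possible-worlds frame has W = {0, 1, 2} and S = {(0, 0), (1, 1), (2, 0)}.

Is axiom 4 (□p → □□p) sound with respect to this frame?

By correspondence theory, 4 is valid on a frame iff S is transitive.
Transitive: yes — every two-step S-path is closed by a direct edge.

Yes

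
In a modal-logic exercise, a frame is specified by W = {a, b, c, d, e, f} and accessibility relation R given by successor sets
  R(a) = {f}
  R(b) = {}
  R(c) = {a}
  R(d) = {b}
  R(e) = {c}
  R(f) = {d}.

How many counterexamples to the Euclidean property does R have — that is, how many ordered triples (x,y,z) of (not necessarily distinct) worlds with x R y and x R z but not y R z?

Enumerating: (a,f,f), (c,a,a), (d,b,b), (e,c,c), (f,d,d).

5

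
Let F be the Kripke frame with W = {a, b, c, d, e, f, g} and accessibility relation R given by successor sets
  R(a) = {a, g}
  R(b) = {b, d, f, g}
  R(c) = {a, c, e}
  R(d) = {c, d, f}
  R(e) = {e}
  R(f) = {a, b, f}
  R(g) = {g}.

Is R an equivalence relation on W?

Reflexive: yes — every world is R-related to itself.
Symmetric: no — a R g but not g R a.
Transitive: no — b R d and d R c, but not b R c.
So R is not an equivalence relation.

No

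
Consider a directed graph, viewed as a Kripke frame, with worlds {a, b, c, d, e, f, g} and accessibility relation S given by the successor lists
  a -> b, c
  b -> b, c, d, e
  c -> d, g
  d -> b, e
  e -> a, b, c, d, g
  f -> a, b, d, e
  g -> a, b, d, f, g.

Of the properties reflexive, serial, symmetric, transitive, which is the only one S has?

Reflexive: no — a is not related to itself.
Serial: yes — every world has a successor (e.g. a S b).
Symmetric: no — a S b but not b S a.
Transitive: no — a S b and b S d, but not a S d.
Only serial holds.

serial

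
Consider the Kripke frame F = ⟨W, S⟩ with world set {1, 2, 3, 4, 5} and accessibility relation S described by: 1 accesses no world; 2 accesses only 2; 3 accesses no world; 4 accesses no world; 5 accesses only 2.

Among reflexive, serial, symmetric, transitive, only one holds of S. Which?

Reflexive: no — 1 is not related to itself.
Serial: no — 1 has no S-successor.
Symmetric: no — 5 S 2 but not 2 S 5.
Transitive: yes — every two-step S-path is closed by a direct edge.
Only transitive holds.

transitive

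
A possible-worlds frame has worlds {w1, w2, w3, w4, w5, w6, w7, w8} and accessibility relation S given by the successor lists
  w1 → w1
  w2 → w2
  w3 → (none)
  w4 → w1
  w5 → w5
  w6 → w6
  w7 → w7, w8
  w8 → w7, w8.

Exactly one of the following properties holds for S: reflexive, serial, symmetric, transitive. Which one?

Reflexive: no — w3 is not related to itself.
Serial: no — w3 has no S-successor.
Symmetric: no — w4 S w1 but not w1 S w4.
Transitive: yes — every two-step S-path is closed by a direct edge.
Only transitive holds.

transitive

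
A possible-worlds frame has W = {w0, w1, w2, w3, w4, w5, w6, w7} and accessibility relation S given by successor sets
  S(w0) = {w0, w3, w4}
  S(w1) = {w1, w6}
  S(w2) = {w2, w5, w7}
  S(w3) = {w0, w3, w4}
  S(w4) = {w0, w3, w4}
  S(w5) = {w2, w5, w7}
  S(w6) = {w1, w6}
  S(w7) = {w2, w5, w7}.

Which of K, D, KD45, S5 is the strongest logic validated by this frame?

S5

Serial (axiom D): yes — every world has a successor (e.g. w0 S w0).
Euclidean (axiom 5): yes — any two successors of a common world are S-related.
Transitive (axiom 4): yes — every two-step S-path is closed by a direct edge.
Reflexive (axiom T): yes — every world is S-related to itself.
So F validates K, D, KD45, S5. The strongest is S5.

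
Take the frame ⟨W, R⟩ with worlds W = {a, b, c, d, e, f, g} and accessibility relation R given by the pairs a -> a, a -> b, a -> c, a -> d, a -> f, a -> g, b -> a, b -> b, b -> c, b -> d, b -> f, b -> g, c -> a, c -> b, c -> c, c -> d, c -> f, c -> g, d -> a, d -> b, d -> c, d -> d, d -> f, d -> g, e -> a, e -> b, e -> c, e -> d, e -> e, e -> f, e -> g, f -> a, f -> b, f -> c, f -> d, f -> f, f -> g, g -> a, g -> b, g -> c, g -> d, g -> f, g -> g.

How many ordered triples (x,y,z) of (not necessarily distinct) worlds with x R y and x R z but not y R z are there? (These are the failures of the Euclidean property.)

Enumerating: (e,a,e), (e,b,e), (e,c,e), (e,d,e), (e,f,e), (e,g,e).

6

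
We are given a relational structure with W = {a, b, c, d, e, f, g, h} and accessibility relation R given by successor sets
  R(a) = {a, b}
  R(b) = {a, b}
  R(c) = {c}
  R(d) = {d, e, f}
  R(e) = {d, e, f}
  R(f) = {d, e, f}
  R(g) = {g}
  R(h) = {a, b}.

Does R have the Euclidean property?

Euclidean: yes — any two successors of a common world are R-related.

Yes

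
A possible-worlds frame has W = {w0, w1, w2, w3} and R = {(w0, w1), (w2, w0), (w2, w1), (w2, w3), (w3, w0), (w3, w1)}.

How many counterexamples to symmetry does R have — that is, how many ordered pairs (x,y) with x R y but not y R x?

Enumerating: (w0,w1), (w2,w0), (w2,w1), (w2,w3), (w3,w0), (w3,w1).

6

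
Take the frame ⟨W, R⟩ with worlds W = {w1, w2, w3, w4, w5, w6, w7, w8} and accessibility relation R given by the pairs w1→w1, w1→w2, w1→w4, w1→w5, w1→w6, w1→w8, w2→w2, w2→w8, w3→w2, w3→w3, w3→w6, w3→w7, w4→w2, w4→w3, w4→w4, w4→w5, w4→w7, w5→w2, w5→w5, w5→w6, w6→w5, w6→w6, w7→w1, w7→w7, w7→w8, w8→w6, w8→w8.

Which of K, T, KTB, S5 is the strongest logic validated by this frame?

Reflexive (axiom T): yes — every world is R-related to itself.
Symmetric (axiom B): no — w1 R w2 but not w2 R w1.
Euclidean (axiom 5): no — w1 R w2 and w1 R w4, but not w2 R w4.
So F validates K, T; KTB would additionally require R to be symmetric. The strongest is T.

T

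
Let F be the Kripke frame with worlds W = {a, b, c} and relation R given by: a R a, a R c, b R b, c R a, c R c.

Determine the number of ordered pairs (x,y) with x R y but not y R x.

R is symmetric; there are no such tuples.

0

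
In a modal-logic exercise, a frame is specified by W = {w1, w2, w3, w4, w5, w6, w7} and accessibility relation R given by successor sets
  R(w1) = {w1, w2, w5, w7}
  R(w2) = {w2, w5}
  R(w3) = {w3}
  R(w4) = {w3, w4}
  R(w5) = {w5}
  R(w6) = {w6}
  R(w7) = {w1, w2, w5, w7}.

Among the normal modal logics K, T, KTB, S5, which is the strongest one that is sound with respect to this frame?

Reflexive (axiom T): yes — every world is R-related to itself.
Symmetric (axiom B): no — w1 R w2 but not w2 R w1.
Euclidean (axiom 5): no — w1 R w2 and w1 R w7, but not w2 R w7.
So F validates K, T; KTB would additionally require R to be symmetric. The strongest is T.

T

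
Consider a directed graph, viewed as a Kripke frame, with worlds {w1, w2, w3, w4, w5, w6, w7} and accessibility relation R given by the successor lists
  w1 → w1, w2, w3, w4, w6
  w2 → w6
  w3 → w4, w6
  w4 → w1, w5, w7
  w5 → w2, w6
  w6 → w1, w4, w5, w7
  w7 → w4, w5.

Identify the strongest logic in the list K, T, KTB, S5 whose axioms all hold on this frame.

Reflexive (axiom T): no — w2 is not related to itself.
Symmetric (axiom B): no — w1 R w2 but not w2 R w1.
Euclidean (axiom 5): no — w1 R w2 and w1 R w3, but not w2 R w3.
So F validates K; T would additionally require R to be reflexive. The strongest is K.

K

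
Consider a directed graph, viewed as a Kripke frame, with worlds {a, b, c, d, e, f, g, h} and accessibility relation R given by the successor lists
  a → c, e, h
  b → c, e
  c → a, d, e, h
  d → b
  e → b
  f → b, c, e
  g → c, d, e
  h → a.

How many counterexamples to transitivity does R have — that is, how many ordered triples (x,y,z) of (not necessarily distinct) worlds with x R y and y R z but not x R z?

25

Enumerating: (a,c,a), (a,c,d), (a,e,b), (a,h,a), (b,c,a), (b,c,d), (b,c,h), (b,e,b), (c,a,c), (c,d,b), (c,e,b), (d,b,c), … and 13 more.
Total: 25.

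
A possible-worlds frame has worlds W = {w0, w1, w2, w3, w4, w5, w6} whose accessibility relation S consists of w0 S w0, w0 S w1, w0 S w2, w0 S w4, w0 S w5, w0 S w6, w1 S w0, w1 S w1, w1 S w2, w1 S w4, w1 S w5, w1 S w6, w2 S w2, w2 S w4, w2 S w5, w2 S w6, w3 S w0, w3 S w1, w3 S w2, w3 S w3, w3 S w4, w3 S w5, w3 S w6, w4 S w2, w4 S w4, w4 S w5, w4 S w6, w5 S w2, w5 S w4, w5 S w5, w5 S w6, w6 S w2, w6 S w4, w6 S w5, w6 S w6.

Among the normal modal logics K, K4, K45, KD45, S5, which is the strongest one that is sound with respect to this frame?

K4

Transitive (axiom 4): yes — every two-step S-path is closed by a direct edge.
Euclidean (axiom 5): no — w0 S w2 and w0 S w1, but not w2 S w1.
Serial (axiom D): yes — every world has a successor (e.g. w0 S w0).
Reflexive (axiom T): yes — every world is S-related to itself.
So F validates K, K4; K45 would additionally require S to be Euclidean. The strongest is K4.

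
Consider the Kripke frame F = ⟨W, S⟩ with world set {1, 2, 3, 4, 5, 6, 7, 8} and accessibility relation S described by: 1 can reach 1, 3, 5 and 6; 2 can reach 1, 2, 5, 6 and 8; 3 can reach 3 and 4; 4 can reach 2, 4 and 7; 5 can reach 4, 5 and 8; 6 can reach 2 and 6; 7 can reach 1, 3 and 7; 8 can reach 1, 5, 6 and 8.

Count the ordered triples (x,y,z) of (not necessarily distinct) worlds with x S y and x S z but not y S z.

35

Enumerating: (1,3,1), (1,3,5), (1,3,6), (1,5,1), (1,5,3), (1,5,6), (1,6,1), (1,6,3), (1,6,5), (2,1,2), (2,1,8), (2,5,1), … and 23 more.
Total: 35.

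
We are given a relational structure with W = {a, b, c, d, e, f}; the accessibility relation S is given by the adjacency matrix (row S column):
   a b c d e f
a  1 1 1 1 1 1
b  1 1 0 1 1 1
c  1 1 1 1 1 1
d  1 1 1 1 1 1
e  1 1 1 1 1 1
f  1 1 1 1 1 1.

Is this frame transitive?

No

Transitive: no — b S a and a S c, but not b S c.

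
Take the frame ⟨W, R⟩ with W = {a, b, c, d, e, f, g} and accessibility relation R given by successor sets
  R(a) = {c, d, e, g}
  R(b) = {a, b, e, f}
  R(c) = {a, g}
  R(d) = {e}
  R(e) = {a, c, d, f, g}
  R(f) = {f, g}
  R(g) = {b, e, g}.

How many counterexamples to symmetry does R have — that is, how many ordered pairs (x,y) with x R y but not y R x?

Enumerating: (a,d), (a,g), (b,a), (b,e), (b,f), (c,g), (e,c), (e,f), (f,g), (g,b).

10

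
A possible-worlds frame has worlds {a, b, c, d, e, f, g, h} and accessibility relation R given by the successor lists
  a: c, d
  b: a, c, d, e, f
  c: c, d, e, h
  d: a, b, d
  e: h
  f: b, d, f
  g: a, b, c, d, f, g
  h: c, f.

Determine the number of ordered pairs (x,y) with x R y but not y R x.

14

Enumerating: (a,c), (b,a), (b,c), (b,e), (c,d), (c,e), (e,h), (f,d), (g,a), (g,b), (g,c), (g,d), (g,f), (h,f).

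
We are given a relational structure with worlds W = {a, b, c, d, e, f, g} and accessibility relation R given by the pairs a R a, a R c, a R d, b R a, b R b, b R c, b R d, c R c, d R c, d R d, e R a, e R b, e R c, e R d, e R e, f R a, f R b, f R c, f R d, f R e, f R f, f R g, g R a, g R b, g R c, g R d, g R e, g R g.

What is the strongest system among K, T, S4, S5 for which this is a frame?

S4

Reflexive (axiom T): yes — every world is R-related to itself.
Transitive (axiom 4): yes — every two-step R-path is closed by a direct edge.
Euclidean (axiom 5): no — a R c and a R d, but not c R d.
So F validates K, T, S4; S5 would additionally require R to be Euclidean. The strongest is S4.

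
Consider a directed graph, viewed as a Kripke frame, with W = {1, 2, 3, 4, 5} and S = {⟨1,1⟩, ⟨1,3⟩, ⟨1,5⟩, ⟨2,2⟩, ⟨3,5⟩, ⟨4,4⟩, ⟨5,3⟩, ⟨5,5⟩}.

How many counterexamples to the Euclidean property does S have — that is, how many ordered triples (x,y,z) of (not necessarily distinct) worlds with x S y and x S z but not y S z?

Enumerating: (1,3,1), (1,3,3), (1,5,1), (5,3,3).

4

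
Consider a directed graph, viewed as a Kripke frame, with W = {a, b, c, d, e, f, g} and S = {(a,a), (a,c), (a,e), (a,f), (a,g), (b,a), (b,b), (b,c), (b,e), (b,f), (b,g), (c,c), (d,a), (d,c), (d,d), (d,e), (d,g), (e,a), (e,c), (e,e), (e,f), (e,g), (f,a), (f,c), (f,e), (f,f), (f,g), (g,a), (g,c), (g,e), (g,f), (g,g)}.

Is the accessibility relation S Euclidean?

No

Euclidean: no — a S c and a S e, but not c S e.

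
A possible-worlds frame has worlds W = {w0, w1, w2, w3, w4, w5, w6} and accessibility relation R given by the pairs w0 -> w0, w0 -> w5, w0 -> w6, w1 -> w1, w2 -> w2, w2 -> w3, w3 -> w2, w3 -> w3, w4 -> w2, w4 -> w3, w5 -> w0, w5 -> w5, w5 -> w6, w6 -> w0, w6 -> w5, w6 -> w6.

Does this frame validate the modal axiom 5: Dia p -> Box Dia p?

Axiom 5 corresponds to the accessibility relation being Euclidean.
Euclidean: yes — any two successors of a common world are R-related.

Yes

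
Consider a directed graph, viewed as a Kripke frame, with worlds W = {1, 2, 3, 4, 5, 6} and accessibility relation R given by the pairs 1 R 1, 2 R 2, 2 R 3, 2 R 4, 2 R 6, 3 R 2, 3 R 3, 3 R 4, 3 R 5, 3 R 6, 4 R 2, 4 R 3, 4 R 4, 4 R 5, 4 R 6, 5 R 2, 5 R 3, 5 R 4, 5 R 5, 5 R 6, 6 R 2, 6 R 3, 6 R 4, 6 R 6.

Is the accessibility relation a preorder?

No

Reflexive: yes — every world is R-related to itself.
Transitive: no — 2 R 3 and 3 R 5, but not 2 R 5.
So R is not a preorder.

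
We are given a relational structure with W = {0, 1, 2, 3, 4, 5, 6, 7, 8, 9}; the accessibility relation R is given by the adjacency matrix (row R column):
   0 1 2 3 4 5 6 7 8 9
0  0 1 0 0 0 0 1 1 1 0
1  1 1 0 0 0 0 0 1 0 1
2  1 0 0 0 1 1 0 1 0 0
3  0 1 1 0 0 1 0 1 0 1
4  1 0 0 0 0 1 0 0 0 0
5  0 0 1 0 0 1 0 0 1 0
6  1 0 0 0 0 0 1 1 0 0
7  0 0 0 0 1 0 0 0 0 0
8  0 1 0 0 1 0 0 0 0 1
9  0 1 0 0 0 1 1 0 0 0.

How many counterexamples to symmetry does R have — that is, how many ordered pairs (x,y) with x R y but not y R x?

Enumerating: (0,7), (0,8), (1,7), (2,0), (2,4), (2,7), (3,1), (3,2), (3,5), (3,7), (3,9), (4,0), … and 9 more.
Total: 21.

21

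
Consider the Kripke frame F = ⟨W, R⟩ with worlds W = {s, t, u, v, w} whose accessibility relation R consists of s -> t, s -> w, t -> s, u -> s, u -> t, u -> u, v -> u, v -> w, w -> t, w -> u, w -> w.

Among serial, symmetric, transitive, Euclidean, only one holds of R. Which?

serial

Serial: yes — every world has a successor (e.g. s R t).
Symmetric: no — s R w but not w R s.
Transitive: no — s R w and w R u, but not s R u.
Euclidean: no — s R t and s R w, but not t R w.
Only serial holds.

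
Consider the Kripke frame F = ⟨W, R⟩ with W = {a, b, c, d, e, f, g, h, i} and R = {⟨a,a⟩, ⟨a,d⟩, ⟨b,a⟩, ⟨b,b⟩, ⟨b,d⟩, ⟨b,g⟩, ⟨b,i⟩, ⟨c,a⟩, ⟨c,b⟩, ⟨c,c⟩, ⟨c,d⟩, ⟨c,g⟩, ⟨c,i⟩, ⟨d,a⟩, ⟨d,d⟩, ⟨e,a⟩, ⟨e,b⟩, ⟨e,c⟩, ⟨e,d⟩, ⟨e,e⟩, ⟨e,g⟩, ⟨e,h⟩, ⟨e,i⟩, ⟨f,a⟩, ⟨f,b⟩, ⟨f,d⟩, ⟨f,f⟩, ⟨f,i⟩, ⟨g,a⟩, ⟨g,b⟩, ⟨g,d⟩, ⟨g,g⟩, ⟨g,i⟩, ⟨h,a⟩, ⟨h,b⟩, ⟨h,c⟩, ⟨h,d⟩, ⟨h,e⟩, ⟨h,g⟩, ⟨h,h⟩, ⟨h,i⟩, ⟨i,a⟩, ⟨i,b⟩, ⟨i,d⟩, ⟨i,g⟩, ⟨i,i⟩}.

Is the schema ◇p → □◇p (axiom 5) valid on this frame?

No

The schema 5 characterises exactly the Euclidean frames.
Euclidean: no — b R a and b R g, but not a R g.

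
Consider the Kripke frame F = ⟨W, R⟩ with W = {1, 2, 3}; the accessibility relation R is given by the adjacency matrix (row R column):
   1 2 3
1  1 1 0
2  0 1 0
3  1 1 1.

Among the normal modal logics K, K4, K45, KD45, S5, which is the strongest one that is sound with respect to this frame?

K4

Transitive (axiom 4): yes — every two-step R-path is closed by a direct edge.
Euclidean (axiom 5): no — 3 R 2 and 3 R 1, but not 2 R 1.
Serial (axiom D): yes — every world has a successor (e.g. 1 R 1).
Reflexive (axiom T): yes — every world is R-related to itself.
So F validates K, K4; K45 would additionally require R to be Euclidean. The strongest is K4.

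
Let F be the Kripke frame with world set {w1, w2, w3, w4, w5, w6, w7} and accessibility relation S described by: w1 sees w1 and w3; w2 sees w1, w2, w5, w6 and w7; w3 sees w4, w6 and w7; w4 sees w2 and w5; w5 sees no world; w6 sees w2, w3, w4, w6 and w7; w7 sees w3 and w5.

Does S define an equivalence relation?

No

Reflexive: no — w3 is not related to itself.
Symmetric: no — w1 S w3 but not w3 S w1.
Transitive: no — w1 S w3 and w3 S w4, but not w1 S w4.
So S is not an equivalence relation.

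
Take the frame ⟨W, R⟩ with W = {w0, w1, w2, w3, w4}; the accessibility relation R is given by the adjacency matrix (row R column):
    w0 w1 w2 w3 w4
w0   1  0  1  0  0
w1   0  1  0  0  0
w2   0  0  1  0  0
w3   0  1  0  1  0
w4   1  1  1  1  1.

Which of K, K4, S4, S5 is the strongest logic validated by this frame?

S4

Transitive (axiom 4): yes — every two-step R-path is closed by a direct edge.
Reflexive (axiom T): yes — every world is R-related to itself.
Euclidean (axiom 5): no — w4 R w0 and w4 R w1, but not w0 R w1.
So F validates K, K4, S4; S5 would additionally require R to be Euclidean. The strongest is S4.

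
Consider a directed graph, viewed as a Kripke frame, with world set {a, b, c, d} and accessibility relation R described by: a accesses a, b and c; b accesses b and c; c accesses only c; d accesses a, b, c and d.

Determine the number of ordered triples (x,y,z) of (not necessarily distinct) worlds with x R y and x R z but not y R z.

Enumerating: (a,b,a), (a,c,a), (a,c,b), (b,c,b), (d,a,d), (d,b,a), (d,b,d), (d,c,a), (d,c,b), (d,c,d).

10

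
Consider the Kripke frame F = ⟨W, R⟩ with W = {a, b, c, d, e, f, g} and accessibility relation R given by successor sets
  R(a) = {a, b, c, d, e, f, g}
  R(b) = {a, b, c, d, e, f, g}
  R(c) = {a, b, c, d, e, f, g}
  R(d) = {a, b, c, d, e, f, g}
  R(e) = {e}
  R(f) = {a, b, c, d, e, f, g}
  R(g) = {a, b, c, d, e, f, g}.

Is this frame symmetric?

Symmetric: no — a R e but not e R a.

No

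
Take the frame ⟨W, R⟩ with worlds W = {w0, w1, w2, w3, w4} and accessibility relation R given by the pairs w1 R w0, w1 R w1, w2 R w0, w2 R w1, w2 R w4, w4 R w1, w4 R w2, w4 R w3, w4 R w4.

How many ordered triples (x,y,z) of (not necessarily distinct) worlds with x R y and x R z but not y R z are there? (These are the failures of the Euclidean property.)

16

Enumerating: (w1,w0,w0), (w1,w0,w1), (w2,w0,w0), (w2,w0,w1), (w2,w0,w4), (w2,w1,w4), (w2,w4,w0), (w4,w1,w2), (w4,w1,w3), (w4,w1,w4), (w4,w2,w2), (w4,w2,w3), (w4,w3,w1), (w4,w3,w2), (w4,w3,w3), (w4,w3,w4).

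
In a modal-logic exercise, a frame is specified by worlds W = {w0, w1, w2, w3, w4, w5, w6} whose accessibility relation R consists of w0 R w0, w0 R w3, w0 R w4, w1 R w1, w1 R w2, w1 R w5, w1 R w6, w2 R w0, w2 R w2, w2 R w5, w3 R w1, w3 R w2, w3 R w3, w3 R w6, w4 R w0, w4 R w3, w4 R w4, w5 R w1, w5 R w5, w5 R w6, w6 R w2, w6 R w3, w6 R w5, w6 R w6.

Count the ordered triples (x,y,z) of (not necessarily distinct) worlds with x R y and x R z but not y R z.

Enumerating: (w0,w3,w0), (w0,w3,w4), (w1,w2,w1), (w1,w2,w6), (w1,w5,w2), (w1,w6,w1), (w2,w0,w2), (w2,w0,w5), (w2,w5,w0), (w2,w5,w2), (w3,w1,w3), (w3,w2,w1), … and 11 more.
Total: 23.

23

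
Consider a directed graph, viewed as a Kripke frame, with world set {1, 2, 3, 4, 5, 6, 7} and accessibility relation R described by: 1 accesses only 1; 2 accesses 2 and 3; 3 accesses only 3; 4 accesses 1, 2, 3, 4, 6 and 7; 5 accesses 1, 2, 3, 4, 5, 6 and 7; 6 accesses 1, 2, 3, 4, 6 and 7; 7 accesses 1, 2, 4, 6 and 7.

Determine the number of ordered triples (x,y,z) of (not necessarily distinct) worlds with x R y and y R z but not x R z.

Enumerating: (7,2,3), (7,4,3), (7,6,3).

3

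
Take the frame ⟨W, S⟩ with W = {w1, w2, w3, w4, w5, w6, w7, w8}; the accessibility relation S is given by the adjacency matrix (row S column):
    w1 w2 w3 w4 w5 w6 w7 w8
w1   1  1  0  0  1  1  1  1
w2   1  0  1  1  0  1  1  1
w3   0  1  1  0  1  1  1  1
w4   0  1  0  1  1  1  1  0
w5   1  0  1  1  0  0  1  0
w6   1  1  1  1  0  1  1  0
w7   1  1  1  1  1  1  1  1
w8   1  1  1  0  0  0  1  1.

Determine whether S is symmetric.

Yes

Symmetric: yes — every pair in S has its reverse in S.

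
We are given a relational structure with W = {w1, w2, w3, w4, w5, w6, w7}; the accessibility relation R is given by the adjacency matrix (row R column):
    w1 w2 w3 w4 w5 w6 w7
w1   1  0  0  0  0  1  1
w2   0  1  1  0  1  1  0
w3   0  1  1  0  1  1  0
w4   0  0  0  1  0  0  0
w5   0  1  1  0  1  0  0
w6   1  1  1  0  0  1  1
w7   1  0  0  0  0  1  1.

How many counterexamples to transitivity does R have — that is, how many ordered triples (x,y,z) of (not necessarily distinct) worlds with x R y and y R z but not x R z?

12

Enumerating: (w1,w6,w2), (w1,w6,w3), (w2,w6,w1), (w2,w6,w7), (w3,w6,w1), (w3,w6,w7), (w5,w2,w6), (w5,w3,w6), (w6,w2,w5), (w6,w3,w5), (w7,w6,w2), (w7,w6,w3).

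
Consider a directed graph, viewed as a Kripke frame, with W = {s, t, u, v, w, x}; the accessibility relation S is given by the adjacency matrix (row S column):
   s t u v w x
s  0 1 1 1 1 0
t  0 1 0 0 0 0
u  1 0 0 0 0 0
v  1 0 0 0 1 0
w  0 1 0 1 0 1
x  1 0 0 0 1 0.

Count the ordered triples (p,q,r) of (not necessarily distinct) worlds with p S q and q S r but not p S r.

Enumerating: (s,u,s), (s,v,s), (s,w,x), (u,s,t), (u,s,u), (u,s,v), (u,s,w), (v,s,t), (v,s,u), (v,s,v), (v,w,t), (v,w,v), … and 11 more.
Total: 23.

23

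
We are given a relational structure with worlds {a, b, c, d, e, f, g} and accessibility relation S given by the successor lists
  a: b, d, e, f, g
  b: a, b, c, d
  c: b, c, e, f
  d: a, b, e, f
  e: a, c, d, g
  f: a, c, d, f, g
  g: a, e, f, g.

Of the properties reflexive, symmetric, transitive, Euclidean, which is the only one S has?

Reflexive: no — a is not related to itself.
Symmetric: yes — every pair in S has its reverse in S.
Transitive: no — a S b and b S c, but not a S c.
Euclidean: no — a S b and a S e, but not b S e.
Only symmetric holds.

symmetric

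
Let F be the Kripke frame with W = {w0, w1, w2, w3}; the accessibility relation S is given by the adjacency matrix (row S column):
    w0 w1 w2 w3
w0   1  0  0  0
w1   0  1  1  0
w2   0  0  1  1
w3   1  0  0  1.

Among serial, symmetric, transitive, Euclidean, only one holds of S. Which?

Serial: yes — every world has a successor (e.g. w0 S w0).
Symmetric: no — w1 S w2 but not w2 S w1.
Transitive: no — w1 S w2 and w2 S w3, but not w1 S w3.
Euclidean: no — w1 S w2 and w1 S w1, but not w2 S w1.
Only serial holds.

serial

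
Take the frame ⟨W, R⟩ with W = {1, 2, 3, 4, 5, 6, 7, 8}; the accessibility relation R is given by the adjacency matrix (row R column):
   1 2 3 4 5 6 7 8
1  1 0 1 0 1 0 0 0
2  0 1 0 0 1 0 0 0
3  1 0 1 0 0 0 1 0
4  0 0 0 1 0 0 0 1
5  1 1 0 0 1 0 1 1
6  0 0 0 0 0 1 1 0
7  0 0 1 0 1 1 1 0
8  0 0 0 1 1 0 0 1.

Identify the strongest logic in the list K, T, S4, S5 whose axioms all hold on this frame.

Reflexive (axiom T): yes — every world is R-related to itself.
Transitive (axiom 4): no — 1 R 3 and 3 R 7, but not 1 R 7.
Euclidean (axiom 5): no — 1 R 3 and 1 R 5, but not 3 R 5.
So F validates K, T; S4 would additionally require R to be transitive. The strongest is T.

T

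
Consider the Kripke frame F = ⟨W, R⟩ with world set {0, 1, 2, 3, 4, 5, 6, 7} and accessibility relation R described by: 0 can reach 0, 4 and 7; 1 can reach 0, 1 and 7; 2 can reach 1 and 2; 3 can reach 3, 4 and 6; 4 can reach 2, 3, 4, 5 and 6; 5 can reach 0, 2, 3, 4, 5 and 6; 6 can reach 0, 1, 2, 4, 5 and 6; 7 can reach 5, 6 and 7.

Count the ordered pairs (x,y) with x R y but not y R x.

Enumerating: (0,4), (0,7), (1,0), (1,7), (2,1), (3,6), (4,2), (5,0), (5,2), (5,3), (6,0), (6,1), (6,2), (7,5), (7,6).

15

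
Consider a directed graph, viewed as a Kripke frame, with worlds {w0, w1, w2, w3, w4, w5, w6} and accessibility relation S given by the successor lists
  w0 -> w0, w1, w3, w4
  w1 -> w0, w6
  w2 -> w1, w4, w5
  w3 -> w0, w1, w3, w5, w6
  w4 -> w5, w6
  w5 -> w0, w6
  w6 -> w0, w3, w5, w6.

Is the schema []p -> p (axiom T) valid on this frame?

No

The schema T characterises exactly the reflexive frames.
Reflexive: no — w1 is not related to itself.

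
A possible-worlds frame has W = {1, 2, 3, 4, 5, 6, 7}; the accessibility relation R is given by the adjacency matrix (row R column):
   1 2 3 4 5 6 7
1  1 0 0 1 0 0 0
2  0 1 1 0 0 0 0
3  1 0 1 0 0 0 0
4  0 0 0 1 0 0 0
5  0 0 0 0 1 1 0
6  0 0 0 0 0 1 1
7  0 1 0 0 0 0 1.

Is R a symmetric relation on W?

Symmetric: no — 1 R 4 but not 4 R 1.

No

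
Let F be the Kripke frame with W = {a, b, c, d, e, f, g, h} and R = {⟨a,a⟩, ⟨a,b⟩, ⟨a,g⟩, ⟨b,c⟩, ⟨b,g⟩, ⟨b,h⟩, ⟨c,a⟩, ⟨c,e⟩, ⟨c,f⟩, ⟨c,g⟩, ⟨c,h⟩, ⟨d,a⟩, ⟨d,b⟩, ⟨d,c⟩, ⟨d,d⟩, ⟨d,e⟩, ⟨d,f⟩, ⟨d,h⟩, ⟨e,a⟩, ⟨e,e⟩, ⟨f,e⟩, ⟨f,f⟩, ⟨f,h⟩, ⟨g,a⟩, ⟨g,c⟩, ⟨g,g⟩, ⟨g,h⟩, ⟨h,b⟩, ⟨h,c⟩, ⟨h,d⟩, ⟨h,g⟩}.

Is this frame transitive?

Transitive: no — a R b and b R c, but not a R c.

No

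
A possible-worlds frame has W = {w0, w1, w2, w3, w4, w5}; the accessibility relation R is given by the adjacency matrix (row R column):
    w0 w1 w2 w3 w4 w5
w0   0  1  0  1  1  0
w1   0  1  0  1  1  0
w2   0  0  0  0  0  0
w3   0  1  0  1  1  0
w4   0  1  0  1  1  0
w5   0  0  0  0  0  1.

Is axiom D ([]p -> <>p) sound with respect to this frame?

No

Axiom D corresponds to the accessibility relation being serial.
Serial: no — w2 has no R-successor.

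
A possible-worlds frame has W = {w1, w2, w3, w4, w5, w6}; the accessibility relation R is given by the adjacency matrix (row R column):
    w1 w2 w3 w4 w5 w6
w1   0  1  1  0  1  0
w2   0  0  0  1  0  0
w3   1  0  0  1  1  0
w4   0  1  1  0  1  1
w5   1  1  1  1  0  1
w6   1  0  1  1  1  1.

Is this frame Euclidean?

No

Euclidean: no — w1 R w2 and w1 R w3, but not w2 R w3.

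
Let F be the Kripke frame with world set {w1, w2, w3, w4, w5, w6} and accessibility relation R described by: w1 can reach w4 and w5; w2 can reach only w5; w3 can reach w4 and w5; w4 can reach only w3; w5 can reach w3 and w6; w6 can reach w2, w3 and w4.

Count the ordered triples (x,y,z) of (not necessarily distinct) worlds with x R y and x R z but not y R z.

20

Enumerating: (w1,w4,w4), (w1,w4,w5), (w1,w5,w4), (w1,w5,w5), (w2,w5,w5), (w3,w4,w4), (w3,w4,w5), (w3,w5,w4), (w3,w5,w5), (w4,w3,w3), (w5,w3,w3), (w5,w3,w6), … and 8 more.
Total: 20.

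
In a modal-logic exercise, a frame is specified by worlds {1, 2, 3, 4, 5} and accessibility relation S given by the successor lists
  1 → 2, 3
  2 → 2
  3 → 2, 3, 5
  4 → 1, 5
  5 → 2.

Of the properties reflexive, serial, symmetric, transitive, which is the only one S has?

serial

Reflexive: no — 1 is not related to itself.
Serial: yes — every world has a successor (e.g. 1 S 2).
Symmetric: no — 1 S 2 but not 2 S 1.
Transitive: no — 1 S 3 and 3 S 5, but not 1 S 5.
Only serial holds.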